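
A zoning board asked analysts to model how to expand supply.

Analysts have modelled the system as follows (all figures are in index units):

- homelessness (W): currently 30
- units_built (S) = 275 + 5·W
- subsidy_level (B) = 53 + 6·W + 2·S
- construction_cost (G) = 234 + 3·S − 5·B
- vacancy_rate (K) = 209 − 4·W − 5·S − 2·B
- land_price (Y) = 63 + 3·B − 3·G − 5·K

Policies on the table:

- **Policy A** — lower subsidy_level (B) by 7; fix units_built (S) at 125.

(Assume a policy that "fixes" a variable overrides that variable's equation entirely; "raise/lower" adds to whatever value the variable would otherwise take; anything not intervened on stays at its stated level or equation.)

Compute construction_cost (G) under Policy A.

Policy A (B − 7, S := 125):
  W = 30
  S = 125
  B = 53 + 6·30 + 2·125 (−7 from intervention) = 476
  G = 234 + 3·125 − 5·476 = -1771

-1771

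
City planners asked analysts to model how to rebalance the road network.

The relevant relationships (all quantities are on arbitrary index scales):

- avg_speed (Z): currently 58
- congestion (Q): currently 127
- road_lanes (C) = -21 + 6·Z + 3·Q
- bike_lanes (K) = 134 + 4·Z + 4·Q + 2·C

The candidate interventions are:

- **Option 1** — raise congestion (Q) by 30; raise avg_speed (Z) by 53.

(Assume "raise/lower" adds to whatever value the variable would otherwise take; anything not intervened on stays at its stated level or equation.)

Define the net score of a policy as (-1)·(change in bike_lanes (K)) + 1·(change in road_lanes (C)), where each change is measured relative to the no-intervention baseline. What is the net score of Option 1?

Baseline:
  Z = 58
  Q = 127
  C = -21 + 6·58 + 3·127 = 708
  K = 134 + 4·58 + 4·127 + 2·708 = 2290
Option 1 (Q + 30, Z + 53):
  Z = 58 + 53 = 111
  Q = 127 + 30 = 157
  C = -21 + 6·111 + 3·157 = 1116
  K = 134 + 4·111 + 4·157 + 2·1116 = 3438
ΔK = 3438 − 2290 = 1148; ΔC = 1116 − 708 = 408
Score = (-1)·1148 + 1·408 = -740

-740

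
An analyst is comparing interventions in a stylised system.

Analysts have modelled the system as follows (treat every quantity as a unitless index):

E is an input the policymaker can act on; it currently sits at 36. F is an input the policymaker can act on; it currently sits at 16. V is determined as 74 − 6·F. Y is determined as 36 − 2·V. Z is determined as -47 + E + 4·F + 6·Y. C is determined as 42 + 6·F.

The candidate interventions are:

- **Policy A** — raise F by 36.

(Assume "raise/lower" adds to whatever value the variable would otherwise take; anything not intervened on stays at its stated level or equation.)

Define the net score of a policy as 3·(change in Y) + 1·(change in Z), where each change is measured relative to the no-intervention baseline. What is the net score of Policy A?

Baseline:
  E = 36
  F = 16
  V = 74 − 6·16 = -22
  Y = 36 − 2·(-22) = 80
  Z = -47 + 36 + 4·16 + 6·80 = 533
Policy A (F + 36):
  E = 36
  F = 16 + 36 = 52
  V = 74 − 6·52 = -238
  Y = 36 − 2·(-238) = 512
  Z = -47 + 36 + 4·52 + 6·512 = 3269
ΔY = 512 − 80 = 432; ΔZ = 3269 − 533 = 2736
Score = 3·432 + 1·2736 = 4032

4032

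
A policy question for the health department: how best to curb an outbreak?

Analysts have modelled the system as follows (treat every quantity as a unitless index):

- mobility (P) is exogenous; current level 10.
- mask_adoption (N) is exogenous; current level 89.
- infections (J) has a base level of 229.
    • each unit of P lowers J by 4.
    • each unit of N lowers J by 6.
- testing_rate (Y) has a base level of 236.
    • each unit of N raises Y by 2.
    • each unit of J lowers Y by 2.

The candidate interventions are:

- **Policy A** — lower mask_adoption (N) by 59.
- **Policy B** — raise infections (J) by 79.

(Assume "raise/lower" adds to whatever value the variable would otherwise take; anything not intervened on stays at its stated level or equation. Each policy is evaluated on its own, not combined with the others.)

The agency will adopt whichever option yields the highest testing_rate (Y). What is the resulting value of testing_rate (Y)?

Policy A (N − 59):
  P = 10
  N = 89 − 59 = 30
  J = 229 − 4·10 − 6·30 = 9
  Y = 236 + 2·30 − 2·9 = 278
Policy B (J + 79):
  P = 10
  N = 89
  J = 229 − 4·10 − 6·89 (+79 from intervention) = -266
  Y = 236 + 2·89 − 2·(-266) = 946
Comparing — Policy A: Y=278, Policy B: Y=946. Highest is 946 (Policy B).

946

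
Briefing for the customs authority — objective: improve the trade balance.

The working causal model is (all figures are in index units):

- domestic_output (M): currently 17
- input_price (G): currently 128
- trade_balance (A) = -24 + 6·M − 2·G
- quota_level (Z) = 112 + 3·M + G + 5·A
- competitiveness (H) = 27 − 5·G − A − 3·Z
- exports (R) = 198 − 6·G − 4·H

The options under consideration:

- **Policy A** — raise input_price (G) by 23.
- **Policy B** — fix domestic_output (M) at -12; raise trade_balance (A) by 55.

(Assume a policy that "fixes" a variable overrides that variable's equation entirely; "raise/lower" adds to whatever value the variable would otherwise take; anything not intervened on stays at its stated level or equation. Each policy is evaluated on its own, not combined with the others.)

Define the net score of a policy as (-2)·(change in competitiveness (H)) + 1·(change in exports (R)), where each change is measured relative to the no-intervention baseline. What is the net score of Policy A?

Baseline:
  M = 17
  G = 128
  A = -24 + 6·17 − 2·128 = -178
  Z = 112 + 3·17 + 128 + 5·(-178) = -599
  H = 27 − 5·128 − (-178) − 3·(-599) = 1362
  R = 198 − 6·128 − 4·1362 = -6018
Policy A (G + 23):
  M = 17
  G = 128 + 23 = 151
  A = -24 + 6·17 − 2·151 = -224
  Z = 112 + 3·17 + 151 + 5·(-224) = -806
  H = 27 − 5·151 − (-224) − 3·(-806) = 1914
  R = 198 − 6·151 − 4·1914 = -8364
ΔH = 1914 − 1362 = 552; ΔR = -8364 − (-6018) = -2346
Score = (-2)·552 + 1·(-2346) = -3450

-3450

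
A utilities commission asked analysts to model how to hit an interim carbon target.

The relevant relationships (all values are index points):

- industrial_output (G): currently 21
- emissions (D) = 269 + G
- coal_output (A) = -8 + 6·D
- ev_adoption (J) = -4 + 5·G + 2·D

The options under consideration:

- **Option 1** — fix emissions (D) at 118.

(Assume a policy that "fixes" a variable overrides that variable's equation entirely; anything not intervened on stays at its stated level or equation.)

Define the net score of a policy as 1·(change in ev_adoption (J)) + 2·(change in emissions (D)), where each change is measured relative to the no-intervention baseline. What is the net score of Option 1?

Baseline:
  G = 21
  D = 269 + 21 = 290
  J = -4 + 5·21 + 2·290 = 681
Option 1 (D := 118):
  G = 21
  D = 118
  J = -4 + 5·21 + 2·118 = 337
ΔJ = 337 − 681 = -344; ΔD = 118 − 290 = -172
Score = 1·(-344) + 2·(-172) = -688

-688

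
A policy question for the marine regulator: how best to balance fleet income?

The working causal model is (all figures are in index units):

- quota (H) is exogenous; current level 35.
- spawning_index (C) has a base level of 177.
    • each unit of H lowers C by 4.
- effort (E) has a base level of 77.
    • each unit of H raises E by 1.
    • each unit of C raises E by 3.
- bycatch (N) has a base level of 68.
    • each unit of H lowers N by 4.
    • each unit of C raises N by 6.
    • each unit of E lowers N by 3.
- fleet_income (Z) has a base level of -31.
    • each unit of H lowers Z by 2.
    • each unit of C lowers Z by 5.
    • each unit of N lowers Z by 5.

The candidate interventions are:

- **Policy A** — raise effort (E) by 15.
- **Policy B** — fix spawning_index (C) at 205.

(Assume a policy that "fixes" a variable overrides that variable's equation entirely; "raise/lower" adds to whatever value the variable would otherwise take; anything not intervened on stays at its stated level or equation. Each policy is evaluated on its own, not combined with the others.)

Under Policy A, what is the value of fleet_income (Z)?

2534

Policy A (E + 15):
  H = 35
  C = 177 − 4·35 = 37
  E = 77 + 35 + 3·37 (+15 from intervention) = 238
  N = 68 − 4·35 + 6·37 − 3·238 = -564
  Z = -31 − 2·35 − 5·37 − 5·(-564) = 2534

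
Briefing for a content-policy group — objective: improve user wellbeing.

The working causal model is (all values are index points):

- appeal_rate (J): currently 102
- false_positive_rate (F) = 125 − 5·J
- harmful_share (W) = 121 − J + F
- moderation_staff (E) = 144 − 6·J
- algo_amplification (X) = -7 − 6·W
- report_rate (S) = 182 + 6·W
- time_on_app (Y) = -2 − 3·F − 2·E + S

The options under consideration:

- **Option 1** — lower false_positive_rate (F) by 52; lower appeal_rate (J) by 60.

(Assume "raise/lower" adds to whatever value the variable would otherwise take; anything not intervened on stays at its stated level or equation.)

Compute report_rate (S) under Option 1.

Option 1 (F − 52, J − 60):
  J = 102 − 60 = 42
  F = 125 − 5·42 (−52 from intervention) = -137
  W = 121 − 42 + (-137) = -58
  S = 182 + 6·(-58) = -166

-166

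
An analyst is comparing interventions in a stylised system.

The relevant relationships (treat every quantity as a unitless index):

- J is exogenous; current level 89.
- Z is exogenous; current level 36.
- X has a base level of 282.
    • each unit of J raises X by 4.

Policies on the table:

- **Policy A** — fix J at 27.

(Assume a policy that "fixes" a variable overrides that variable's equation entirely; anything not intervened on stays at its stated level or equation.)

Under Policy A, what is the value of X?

Policy A (J := 27):
  J = 27
  X = 282 + 4·27 = 390

390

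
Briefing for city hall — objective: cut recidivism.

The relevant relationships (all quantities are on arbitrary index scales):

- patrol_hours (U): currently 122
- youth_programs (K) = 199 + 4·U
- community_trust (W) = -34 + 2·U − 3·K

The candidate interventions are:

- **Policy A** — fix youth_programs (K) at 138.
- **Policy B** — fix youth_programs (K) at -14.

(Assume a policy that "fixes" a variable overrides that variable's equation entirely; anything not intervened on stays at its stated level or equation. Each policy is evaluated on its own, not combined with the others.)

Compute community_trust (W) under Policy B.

252

Policy B (K := -14):
  U = 122
  K = -14
  W = -34 + 2·122 − 3·(-14) = 252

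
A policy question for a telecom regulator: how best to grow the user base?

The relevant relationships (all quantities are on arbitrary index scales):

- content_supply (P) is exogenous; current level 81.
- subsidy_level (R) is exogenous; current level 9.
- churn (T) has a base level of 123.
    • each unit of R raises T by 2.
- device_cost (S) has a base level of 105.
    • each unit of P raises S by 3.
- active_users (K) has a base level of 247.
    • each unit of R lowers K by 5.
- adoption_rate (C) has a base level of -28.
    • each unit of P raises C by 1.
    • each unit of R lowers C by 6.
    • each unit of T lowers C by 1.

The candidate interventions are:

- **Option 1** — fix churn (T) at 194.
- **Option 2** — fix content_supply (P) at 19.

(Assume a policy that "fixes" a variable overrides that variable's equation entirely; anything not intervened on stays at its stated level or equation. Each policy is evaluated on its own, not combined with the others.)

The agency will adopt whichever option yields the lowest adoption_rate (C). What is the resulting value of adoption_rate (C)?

-204

Option 1 (T := 194):
  P = 81
  R = 9
  T = 194
  C = -28 + 81 − 6·9 − 194 = -195
Option 2 (P := 19):
  P = 19
  R = 9
  T = 123 + 2·9 = 141
  C = -28 + 19 − 6·9 − 141 = -204
Comparing — Option 1: C=-195, Option 2: C=-204. Lowest is -204 (Option 2).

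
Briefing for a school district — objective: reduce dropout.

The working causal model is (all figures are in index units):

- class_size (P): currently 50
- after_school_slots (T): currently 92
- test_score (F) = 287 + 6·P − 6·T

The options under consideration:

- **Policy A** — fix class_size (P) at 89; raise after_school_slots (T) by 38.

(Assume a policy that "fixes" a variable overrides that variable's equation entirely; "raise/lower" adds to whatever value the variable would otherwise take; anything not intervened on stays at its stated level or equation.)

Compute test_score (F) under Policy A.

41

Policy A (P := 89, T + 38):
  P = 89
  T = 92 + 38 = 130
  F = 287 + 6·89 − 6·130 = 41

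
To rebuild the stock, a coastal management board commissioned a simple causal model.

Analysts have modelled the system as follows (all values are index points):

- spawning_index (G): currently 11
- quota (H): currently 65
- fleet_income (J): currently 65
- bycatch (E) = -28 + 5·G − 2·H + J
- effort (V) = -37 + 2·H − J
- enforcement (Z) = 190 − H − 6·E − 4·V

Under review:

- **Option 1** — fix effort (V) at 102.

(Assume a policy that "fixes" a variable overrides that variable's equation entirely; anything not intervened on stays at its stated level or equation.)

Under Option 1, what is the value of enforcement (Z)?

-55

Option 1 (V := 102):
  G = 11
  H = 65
  J = 65
  E = -28 + 5·11 − 2·65 + 65 = -38
  V = 102
  Z = 190 − 65 − 6·(-38) − 4·102 = -55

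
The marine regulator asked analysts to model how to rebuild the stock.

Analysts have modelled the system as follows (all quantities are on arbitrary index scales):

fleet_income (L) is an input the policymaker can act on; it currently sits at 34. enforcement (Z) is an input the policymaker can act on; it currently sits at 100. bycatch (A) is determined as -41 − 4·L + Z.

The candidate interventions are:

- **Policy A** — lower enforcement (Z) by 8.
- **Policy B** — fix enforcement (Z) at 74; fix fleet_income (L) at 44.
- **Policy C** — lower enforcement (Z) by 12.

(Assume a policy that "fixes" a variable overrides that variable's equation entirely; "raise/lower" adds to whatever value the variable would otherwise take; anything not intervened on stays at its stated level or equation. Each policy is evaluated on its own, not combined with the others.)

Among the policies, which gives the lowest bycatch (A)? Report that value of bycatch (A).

-143

Policy A (Z − 8):
  L = 34
  Z = 100 − 8 = 92
  A = -41 − 4·34 + 92 = -85
Policy B (Z := 74, L := 44):
  L = 44
  Z = 74
  A = -41 − 4·44 + 74 = -143
Policy C (Z − 12):
  L = 34
  Z = 100 − 12 = 88
  A = -41 − 4·34 + 88 = -89
Comparing — Policy A: A=-85, Policy B: A=-143, Policy C: A=-89. Lowest is -143 (Policy B).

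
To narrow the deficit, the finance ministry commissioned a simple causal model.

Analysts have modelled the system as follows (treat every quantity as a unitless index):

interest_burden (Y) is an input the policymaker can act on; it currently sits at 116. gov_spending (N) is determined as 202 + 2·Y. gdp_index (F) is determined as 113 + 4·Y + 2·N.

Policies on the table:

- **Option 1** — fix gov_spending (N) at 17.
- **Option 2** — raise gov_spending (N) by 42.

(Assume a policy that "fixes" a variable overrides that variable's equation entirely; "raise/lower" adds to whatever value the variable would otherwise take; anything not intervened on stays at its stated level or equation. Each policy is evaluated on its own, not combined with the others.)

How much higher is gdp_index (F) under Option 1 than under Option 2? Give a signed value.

-918

Option 1 (N := 17):
  Y = 116
  N = 17
  F = 113 + 4·116 + 2·17 = 611
Option 2 (N + 42):
  Y = 116
  N = 202 + 2·116 (+42 from intervention) = 476
  F = 113 + 4·116 + 2·476 = 1529
F: 611 − 1529 = -918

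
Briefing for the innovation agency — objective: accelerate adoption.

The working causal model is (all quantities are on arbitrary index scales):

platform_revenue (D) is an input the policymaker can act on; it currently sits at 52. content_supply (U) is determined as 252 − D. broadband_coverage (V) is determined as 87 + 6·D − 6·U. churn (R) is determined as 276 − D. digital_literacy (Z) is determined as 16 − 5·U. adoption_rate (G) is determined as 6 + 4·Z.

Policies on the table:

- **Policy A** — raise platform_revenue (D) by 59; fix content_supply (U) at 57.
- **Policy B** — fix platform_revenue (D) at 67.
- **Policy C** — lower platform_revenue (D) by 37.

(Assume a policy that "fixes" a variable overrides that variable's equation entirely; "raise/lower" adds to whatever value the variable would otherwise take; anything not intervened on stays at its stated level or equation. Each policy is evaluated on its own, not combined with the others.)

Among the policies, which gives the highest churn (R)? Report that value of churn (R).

261

Policy A (D + 59, U := 57):
  D = 52 + 59 = 111
  R = 276 − 111 = 165
Policy B (D := 67):
  D = 67
  R = 276 − 67 = 209
Policy C (D − 37):
  D = 52 − 37 = 15
  R = 276 − 15 = 261
Comparing — Policy A: R=165, Policy B: R=209, Policy C: R=261. Highest is 261 (Policy C).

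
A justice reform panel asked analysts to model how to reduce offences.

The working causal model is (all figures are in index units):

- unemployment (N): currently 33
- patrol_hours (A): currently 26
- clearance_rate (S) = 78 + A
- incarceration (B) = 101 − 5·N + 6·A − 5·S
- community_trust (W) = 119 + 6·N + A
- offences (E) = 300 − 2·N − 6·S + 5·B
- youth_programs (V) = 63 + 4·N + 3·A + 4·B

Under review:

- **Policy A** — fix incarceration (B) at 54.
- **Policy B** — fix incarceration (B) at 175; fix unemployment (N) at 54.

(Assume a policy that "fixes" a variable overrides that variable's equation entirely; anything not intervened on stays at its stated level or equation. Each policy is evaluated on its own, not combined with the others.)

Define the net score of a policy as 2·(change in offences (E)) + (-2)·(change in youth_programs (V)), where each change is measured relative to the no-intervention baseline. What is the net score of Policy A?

964

Baseline:
  N = 33
  A = 26
  S = 78 + 26 = 104
  B = 101 − 5·33 + 6·26 − 5·104 = -428
  E = 300 − 2·33 − 6·104 + 5·(-428) = -2530
  V = 63 + 4·33 + 3·26 + 4·(-428) = -1439
Policy A (B := 54):
  N = 33
  A = 26
  S = 78 + 26 = 104
  B = 54
  E = 300 − 2·33 − 6·104 + 5·54 = -120
  V = 63 + 4·33 + 3·26 + 4·54 = 489
ΔE = -120 − (-2530) = 2410; ΔV = 489 − (-1439) = 1928
Score = 2·2410 + (-2)·1928 = 964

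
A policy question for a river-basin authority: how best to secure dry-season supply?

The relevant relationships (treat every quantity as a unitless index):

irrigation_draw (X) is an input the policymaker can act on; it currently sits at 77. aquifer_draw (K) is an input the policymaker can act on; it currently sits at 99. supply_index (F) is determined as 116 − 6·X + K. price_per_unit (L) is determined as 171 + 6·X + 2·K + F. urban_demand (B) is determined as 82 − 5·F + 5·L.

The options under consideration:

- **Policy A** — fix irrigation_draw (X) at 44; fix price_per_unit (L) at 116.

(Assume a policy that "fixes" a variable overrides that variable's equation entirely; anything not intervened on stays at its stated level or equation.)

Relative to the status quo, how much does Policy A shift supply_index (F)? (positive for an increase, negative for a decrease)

198

Baseline:
  X = 77
  K = 99
  F = 116 − 6·77 + 99 = -247
Policy A (X := 44, L := 116):
  X = 44
  K = 99
  F = 116 − 6·44 + 99 = -49
Change in F: -49 − (-247) = 198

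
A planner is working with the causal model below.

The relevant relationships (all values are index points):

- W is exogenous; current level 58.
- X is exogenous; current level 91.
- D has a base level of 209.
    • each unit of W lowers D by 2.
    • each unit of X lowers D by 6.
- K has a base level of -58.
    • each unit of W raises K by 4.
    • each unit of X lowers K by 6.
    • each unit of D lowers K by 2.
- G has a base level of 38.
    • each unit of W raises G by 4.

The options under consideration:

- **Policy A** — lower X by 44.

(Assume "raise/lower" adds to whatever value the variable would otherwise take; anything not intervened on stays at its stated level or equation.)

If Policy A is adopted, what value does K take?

Policy A (X − 44):
  W = 58
  X = 91 − 44 = 47
  D = 209 − 2·58 − 6·47 = -189
  K = -58 + 4·58 − 6·47 − 2·(-189) = 270

270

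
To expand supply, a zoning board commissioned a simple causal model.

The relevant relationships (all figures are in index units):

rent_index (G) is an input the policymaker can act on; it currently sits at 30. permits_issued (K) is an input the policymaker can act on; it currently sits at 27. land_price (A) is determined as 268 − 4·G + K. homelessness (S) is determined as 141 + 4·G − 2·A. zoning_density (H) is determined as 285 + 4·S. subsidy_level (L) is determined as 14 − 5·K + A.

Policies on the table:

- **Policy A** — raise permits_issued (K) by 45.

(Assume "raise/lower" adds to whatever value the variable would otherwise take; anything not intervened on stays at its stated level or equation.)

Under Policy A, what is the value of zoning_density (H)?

Policy A (K + 45):
  G = 30
  K = 27 + 45 = 72
  A = 268 − 4·30 + 72 = 220
  S = 141 + 4·30 − 2·220 = -179
  H = 285 + 4·(-179) = -431

-431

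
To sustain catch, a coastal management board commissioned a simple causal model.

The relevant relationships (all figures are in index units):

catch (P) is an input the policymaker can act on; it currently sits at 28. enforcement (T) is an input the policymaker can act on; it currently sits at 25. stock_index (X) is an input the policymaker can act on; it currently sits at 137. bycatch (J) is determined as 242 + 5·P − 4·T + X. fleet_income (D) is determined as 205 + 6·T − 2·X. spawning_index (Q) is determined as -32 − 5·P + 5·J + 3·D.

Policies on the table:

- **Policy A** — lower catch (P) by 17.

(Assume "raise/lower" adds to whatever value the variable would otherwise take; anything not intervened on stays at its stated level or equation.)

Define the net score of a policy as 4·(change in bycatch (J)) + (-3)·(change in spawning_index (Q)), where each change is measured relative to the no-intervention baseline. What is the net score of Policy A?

680

Baseline:
  P = 28
  T = 25
  X = 137
  J = 242 + 5·28 − 4·25 + 137 = 419
  D = 205 + 6·25 − 2·137 = 81
  Q = -32 − 5·28 + 5·419 + 3·81 = 2166
Policy A (P − 17):
  P = 28 − 17 = 11
  T = 25
  X = 137
  J = 242 + 5·11 − 4·25 + 137 = 334
  D = 205 + 6·25 − 2·137 = 81
  Q = -32 − 5·11 + 5·334 + 3·81 = 1826
ΔJ = 334 − 419 = -85; ΔQ = 1826 − 2166 = -340
Score = 4·(-85) + (-3)·(-340) = 680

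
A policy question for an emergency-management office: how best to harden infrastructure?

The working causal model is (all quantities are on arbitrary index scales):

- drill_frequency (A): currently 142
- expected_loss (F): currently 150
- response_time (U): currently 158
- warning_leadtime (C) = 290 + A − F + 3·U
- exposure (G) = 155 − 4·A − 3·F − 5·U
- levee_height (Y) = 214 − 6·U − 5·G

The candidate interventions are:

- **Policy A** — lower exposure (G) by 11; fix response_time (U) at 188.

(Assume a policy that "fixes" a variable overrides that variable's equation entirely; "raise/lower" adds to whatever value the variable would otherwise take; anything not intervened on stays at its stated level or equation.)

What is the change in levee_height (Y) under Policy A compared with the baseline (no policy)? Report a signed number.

625

Baseline:
  A = 142
  F = 150
  U = 158
  G = 155 − 4·142 − 3·150 − 5·158 = -1653
  Y = 214 − 6·158 − 5·(-1653) = 7531
Policy A (G − 11, U := 188):
  A = 142
  F = 150
  U = 188
  G = 155 − 4·142 − 3·150 − 5·188 (−11 from intervention) = -1814
  Y = 214 − 6·188 − 5·(-1814) = 8156
Change in Y: 8156 − 7531 = 625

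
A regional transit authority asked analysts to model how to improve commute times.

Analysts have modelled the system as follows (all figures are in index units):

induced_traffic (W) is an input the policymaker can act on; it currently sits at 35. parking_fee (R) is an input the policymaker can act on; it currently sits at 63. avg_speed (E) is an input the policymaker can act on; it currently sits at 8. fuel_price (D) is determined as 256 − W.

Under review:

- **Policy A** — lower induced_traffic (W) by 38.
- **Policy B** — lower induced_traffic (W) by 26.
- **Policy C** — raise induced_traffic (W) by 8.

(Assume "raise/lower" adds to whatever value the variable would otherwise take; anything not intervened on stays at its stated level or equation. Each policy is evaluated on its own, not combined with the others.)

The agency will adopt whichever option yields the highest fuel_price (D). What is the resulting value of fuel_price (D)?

Policy A (W − 38):
  W = 35 − 38 = -3
  D = 256 − (-3) = 259
Policy B (W − 26):
  W = 35 − 26 = 9
  D = 256 − 9 = 247
Policy C (W + 8):
  W = 35 + 8 = 43
  D = 256 − 43 = 213
Comparing — Policy A: D=259, Policy B: D=247, Policy C: D=213. Highest is 259 (Policy A).

259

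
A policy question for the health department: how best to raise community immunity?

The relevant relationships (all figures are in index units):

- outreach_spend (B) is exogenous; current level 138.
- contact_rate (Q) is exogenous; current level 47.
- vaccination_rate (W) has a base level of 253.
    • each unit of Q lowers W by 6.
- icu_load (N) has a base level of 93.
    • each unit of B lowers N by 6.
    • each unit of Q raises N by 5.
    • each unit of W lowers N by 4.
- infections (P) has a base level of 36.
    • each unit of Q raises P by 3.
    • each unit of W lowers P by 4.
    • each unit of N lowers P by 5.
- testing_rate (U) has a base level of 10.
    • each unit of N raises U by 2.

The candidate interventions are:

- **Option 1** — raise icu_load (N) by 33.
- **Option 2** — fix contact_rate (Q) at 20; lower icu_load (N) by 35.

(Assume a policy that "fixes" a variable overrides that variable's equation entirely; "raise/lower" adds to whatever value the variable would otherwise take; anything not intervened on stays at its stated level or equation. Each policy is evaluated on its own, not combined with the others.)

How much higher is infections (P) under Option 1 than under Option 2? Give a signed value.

-3526

Option 1 (N + 33):
  B = 138
  Q = 47
  W = 253 − 6·47 = -29
  N = 93 − 6·138 + 5·47 − 4·(-29) (+33 from intervention) = -351
  P = 36 + 3·47 − 4·(-29) − 5·(-351) = 2048
Option 2 (Q := 20, N − 35):
  B = 138
  Q = 20
  W = 253 − 6·20 = 133
  N = 93 − 6·138 + 5·20 − 4·133 (−35 from intervention) = -1202
  P = 36 + 3·20 − 4·133 − 5·(-1202) = 5574
P: 2048 − 5574 = -3526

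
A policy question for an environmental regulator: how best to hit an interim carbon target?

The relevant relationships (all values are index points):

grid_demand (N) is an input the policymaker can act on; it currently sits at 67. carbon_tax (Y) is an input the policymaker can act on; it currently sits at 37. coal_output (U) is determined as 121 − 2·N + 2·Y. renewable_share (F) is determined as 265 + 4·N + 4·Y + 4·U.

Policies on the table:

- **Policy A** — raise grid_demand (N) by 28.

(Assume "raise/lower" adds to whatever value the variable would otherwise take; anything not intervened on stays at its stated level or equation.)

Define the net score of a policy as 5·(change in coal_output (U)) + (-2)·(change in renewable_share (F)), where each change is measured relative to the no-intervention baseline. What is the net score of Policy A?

Baseline:
  N = 67
  Y = 37
  U = 121 − 2·67 + 2·37 = 61
  F = 265 + 4·67 + 4·37 + 4·61 = 925
Policy A (N + 28):
  N = 67 + 28 = 95
  Y = 37
  U = 121 − 2·95 + 2·37 = 5
  F = 265 + 4·95 + 4·37 + 4·5 = 813
ΔU = 5 − 61 = -56; ΔF = 813 − 925 = -112
Score = 5·(-56) + (-2)·(-112) = -56

-56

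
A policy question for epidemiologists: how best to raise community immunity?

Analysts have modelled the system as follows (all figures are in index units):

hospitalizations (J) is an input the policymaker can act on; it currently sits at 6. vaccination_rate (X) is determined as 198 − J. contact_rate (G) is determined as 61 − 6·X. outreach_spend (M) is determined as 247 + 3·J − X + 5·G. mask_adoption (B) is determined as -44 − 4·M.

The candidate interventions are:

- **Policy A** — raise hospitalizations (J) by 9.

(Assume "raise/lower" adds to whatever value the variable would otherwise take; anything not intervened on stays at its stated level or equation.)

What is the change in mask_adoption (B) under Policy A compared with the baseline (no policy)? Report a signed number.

-1224

Baseline:
  J = 6
  X = 198 − 6 = 192
  G = 61 − 6·192 = -1091
  M = 247 + 3·6 − 192 + 5·(-1091) = -5382
  B = -44 − 4·(-5382) = 21484
Policy A (J + 9):
  J = 6 + 9 = 15
  X = 198 − 15 = 183
  G = 61 − 6·183 = -1037
  M = 247 + 3·15 − 183 + 5·(-1037) = -5076
  B = -44 − 4·(-5076) = 20260
Change in B: 20260 − 21484 = -1224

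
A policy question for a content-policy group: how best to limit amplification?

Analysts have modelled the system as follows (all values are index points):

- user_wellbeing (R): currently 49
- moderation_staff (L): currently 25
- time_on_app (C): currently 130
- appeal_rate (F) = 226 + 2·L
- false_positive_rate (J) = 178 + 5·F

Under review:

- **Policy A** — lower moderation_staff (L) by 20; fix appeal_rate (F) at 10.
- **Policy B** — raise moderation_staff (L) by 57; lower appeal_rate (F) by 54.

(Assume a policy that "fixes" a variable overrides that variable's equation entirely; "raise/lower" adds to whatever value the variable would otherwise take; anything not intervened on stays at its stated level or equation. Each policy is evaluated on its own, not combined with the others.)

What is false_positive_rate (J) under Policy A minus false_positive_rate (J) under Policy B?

Policy A (L − 20, F := 10):
  L = 25 − 20 = 5
  F = 10
  J = 178 + 5·10 = 228
Policy B (L + 57, F − 54):
  L = 25 + 57 = 82
  F = 226 + 2·82 (−54 from intervention) = 336
  J = 178 + 5·336 = 1858
J: 228 − 1858 = -1630

-1630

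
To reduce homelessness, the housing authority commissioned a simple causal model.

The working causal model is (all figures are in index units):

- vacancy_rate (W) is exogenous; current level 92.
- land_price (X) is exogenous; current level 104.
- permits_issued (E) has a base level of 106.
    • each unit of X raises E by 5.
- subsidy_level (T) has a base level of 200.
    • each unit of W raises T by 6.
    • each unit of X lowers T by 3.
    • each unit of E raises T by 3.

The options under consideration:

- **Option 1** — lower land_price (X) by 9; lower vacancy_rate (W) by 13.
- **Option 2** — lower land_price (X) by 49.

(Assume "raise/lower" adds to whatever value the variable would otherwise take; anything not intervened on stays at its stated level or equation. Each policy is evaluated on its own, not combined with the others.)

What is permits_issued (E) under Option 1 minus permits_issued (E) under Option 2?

200

Option 1 (X − 9, W − 13):
  X = 104 − 9 = 95
  E = 106 + 5·95 = 581
Option 2 (X − 49):
  X = 104 − 49 = 55
  E = 106 + 5·55 = 381
E: 581 − 381 = 200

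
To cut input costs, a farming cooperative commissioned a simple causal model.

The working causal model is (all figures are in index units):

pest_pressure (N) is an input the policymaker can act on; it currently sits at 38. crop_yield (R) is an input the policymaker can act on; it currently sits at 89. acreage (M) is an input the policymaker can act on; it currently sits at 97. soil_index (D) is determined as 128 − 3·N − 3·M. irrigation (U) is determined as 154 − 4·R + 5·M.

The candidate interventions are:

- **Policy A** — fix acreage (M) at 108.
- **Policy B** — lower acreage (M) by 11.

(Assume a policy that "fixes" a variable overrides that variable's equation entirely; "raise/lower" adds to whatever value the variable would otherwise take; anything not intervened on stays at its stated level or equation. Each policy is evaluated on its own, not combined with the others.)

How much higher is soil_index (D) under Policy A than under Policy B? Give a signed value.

Policy A (M := 108):
  N = 38
  M = 108
  D = 128 − 3·38 − 3·108 = -310
Policy B (M − 11):
  N = 38
  M = 97 − 11 = 86
  D = 128 − 3·38 − 3·86 = -244
D: -310 − (-244) = -66

-66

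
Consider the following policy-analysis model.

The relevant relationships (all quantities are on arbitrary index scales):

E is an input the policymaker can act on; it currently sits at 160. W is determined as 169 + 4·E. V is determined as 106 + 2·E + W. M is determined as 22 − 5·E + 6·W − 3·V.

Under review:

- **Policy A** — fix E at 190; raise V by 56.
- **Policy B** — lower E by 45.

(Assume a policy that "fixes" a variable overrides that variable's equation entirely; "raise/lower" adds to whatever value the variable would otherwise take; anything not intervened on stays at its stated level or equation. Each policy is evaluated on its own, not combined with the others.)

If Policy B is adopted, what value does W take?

629

Policy B (E − 45):
  E = 160 − 45 = 115
  W = 169 + 4·115 = 629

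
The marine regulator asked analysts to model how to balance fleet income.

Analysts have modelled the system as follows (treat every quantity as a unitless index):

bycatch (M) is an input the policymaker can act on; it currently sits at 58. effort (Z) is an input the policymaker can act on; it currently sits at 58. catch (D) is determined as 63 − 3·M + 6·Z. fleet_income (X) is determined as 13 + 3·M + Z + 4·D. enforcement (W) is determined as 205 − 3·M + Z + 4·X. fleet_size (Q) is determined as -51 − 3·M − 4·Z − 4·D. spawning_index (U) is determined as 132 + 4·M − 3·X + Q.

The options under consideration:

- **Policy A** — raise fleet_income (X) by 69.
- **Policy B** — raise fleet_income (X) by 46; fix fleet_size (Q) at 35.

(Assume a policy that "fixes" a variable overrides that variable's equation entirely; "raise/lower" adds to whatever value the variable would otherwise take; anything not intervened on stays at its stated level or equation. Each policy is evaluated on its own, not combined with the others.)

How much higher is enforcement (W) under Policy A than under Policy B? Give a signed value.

92

Policy A (X + 69):
  M = 58
  Z = 58
  D = 63 − 3·58 + 6·58 = 237
  X = 13 + 3·58 + 58 + 4·237 (+69 from intervention) = 1262
  W = 205 − 3·58 + 58 + 4·1262 = 5137
Policy B (X + 46, Q := 35):
  M = 58
  Z = 58
  D = 63 − 3·58 + 6·58 = 237
  X = 13 + 3·58 + 58 + 4·237 (+46 from intervention) = 1239
  W = 205 − 3·58 + 58 + 4·1239 = 5045
W: 5137 − 5045 = 92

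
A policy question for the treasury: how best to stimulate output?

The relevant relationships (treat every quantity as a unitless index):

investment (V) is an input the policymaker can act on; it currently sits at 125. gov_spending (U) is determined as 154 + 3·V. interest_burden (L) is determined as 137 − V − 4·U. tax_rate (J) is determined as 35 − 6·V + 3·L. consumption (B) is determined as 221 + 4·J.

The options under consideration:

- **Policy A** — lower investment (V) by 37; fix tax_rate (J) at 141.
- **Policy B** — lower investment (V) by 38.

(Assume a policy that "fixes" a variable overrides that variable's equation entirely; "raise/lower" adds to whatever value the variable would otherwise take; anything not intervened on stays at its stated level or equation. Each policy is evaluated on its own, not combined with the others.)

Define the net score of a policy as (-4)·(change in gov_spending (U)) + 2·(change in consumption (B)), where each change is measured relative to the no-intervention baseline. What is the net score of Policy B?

14136

Baseline:
  V = 125
  U = 154 + 3·125 = 529
  L = 137 − 125 − 4·529 = -2104
  J = 35 − 6·125 + 3·(-2104) = -7027
  B = 221 + 4·(-7027) = -27887
Policy B (V − 38):
  V = 125 − 38 = 87
  U = 154 + 3·87 = 415
  L = 137 − 87 − 4·415 = -1610
  J = 35 − 6·87 + 3·(-1610) = -5317
  B = 221 + 4·(-5317) = -21047
ΔU = 415 − 529 = -114; ΔB = -21047 − (-27887) = 6840
Score = (-4)·(-114) + 2·6840 = 14136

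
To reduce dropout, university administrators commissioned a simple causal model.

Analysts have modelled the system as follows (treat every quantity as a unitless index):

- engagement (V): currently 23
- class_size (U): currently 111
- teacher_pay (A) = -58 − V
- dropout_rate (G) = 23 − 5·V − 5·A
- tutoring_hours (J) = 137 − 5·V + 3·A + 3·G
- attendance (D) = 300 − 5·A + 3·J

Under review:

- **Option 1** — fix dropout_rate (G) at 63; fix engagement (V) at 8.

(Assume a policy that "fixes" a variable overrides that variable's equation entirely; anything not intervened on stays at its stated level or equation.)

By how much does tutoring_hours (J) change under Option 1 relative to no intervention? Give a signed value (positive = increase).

-630

Baseline:
  V = 23
  A = -58 − 23 = -81
  G = 23 − 5·23 − 5·(-81) = 313
  J = 137 − 5·23 + 3·(-81) + 3·313 = 718
Option 1 (G := 63, V := 8):
  V = 8
  A = -58 − 8 = -66
  G = 63
  J = 137 − 5·8 + 3·(-66) + 3·63 = 88
Change in J: 88 − 718 = -630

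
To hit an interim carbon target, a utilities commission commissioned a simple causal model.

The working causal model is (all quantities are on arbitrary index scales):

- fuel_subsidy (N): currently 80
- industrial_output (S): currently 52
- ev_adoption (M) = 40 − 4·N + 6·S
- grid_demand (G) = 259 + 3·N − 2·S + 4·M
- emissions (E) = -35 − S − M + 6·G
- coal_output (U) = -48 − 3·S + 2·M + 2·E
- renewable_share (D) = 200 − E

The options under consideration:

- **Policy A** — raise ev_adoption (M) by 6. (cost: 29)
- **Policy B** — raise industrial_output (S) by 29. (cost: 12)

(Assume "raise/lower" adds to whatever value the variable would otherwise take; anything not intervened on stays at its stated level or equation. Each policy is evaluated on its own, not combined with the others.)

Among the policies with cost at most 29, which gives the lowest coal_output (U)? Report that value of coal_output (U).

6186

Policy A (M + 6):
  N = 80
  S = 52
  M = 40 − 4·80 + 6·52 (+6 from intervention) = 38
  G = 259 + 3·80 − 2·52 + 4·38 = 547
  E = -35 − 52 − 38 + 6·547 = 3157
  U = -48 − 3·52 + 2·38 + 2·3157 = 6186
Policy B (S + 29):
  N = 80
  S = 52 + 29 = 81
  M = 40 − 4·80 + 6·81 = 206
  G = 259 + 3·80 − 2·81 + 4·206 = 1161
  E = -35 − 81 − 206 + 6·1161 = 6644
  U = -48 − 3·81 + 2·206 + 2·6644 = 13409
Comparing — Policy A: U=6186, Policy B: U=13409. Lowest is 6186 (Policy A).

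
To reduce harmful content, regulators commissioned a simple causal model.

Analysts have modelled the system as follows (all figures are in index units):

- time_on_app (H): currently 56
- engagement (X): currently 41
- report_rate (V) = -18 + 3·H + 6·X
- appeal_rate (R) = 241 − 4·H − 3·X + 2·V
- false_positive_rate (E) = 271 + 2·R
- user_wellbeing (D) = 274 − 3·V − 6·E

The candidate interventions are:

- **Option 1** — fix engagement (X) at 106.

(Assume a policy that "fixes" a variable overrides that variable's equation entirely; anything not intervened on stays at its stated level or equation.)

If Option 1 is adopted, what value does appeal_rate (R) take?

1271

Option 1 (X := 106):
  H = 56
  X = 106
  V = -18 + 3·56 + 6·106 = 786
  R = 241 − 4·56 − 3·106 + 2·786 = 1271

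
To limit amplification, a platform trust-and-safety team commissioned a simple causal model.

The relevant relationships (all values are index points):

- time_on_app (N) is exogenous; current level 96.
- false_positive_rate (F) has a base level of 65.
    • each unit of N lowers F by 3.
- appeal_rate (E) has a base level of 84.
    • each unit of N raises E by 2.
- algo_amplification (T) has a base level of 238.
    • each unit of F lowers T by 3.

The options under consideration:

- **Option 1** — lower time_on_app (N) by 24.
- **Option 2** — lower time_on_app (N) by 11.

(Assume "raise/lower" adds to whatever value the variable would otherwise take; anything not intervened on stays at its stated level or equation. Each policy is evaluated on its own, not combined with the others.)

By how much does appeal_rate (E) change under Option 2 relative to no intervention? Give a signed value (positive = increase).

Baseline:
  N = 96
  E = 84 + 2·96 = 276
Option 2 (N − 11):
  N = 96 − 11 = 85
  E = 84 + 2·85 = 254
Change in E: 254 − 276 = -22

-22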